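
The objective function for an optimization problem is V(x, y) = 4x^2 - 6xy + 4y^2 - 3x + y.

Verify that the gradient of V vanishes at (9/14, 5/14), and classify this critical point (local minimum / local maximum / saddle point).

local minimum

∇V = (8x - 6y - 3, -6x + 8y + 1); substituting (9/14, 5/14) gives ∇V = (0, 0), so (9/14, 5/14) is indeed a critical point.
The Hessian of V is constant: H = [[8, -6], [-6, 8]].
det(H) = 8·8 − (-6)² = 28.
det(H) > 0 and tr(H) = 16 > 0, so H is positive definite and the point is a local minimum.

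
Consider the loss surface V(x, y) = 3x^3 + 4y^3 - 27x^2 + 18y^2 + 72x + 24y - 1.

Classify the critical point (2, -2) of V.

local maximum

The mixed partial ∂²V/∂x∂y is 0, so the Hessian at any point is diag(V_xx, V_yy) = diag(18(x - 3), 12(2y + 3)).
At (2, -2): H = diag(-18, -12).
Both eigenvalues are negative, so H is negative definite: a local maximum.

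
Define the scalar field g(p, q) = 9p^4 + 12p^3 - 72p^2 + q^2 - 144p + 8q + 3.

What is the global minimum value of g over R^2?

-349

g(p,q) separates as A(p) + B(q) + 3, so its minimum is min A + min B + 3.
A'(p) = 36(p - 2)(p + 1)(p + 2) vanishes at p ∈ {-2, -1, 2}; B'(q) = 2q + 8 vanishes at q ∈ {-4}.
Local minima of A (where A''>0): A(-2)=48, A(2)=-336. Local minima of B: B(-4)=-16.
So the global minimum of g is A(2) + B(-4) + 3 = -336 − 16 + 3 = -349, attained at (2, -4).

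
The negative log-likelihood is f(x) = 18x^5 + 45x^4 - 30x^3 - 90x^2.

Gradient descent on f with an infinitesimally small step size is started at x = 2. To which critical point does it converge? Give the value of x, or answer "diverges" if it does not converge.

f'(x) = 90x(x - 1)(x + 1)(x + 2), so f'(2) = 2160.
Gradient descent moves in the -f' direction, i.e. x is decreasing.
The nearest critical point in that direction is x = 1, where f'' = 540 > 0 (a local minimum). The iterate converges there.

1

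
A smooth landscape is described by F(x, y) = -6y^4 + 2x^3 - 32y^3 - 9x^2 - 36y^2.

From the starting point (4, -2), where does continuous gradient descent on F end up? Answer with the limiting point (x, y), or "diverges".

(3, -1)

F is separable, so gradient descent decouples: x follows -∂F/∂x, y follows -∂F/∂y.
∂F/∂x = 6x(x - 3); at x=4 this is 24, so x decreases.
∂F/∂y = -24y(y + 1)(y + 3); at y=-2 this is -48, so y increases.
x converges to its nearest critical value 3 (a local min of the x-part); y converges to -1. The iterate converges to (3, -1).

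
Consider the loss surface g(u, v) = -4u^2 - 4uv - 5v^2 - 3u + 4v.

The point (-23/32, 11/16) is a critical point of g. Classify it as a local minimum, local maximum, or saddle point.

The Hessian of g is constant: H = [[-8, -4], [-4, -10]].
det(H) = (-8)·(-10) − (-4)² = 64.
det(H) > 0 and tr(H) = -18 < 0, so H is negative definite and the point is a local maximum.

local maximum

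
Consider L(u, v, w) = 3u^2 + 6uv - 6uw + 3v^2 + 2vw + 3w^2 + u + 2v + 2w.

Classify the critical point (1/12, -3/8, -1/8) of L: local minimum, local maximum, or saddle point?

saddle point

The Hessian is constant: H = [[6, 6, -6], [6, 6, 2], [-6, 2, 6]].
Leading principal minors: Δ₁ = 6, Δ₂ = 0, Δ₃ = -384.
The minors fit neither the all-positive nor the alternating-sign pattern, so H is indefinite: a saddle point.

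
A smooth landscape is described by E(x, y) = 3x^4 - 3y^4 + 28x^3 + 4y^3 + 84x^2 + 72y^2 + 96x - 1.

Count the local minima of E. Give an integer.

E separates as a function of x plus a function of y, so ∇E=0 decouples.
∂E/∂x = 12(x + 1)(x + 2)(x + 4) = 0 at x ∈ {-4, -2, -1}; ∂E/∂y = -12y(y - 4)(y + 3) = 0 at y ∈ {-3, 0, 4}.
The Hessian is diagonal: diag(E_xx, E_yy). Second derivatives: E_xx(-4)=72, E_xx(-2)=-24, E_xx(-1)=36; E_yy(-3)=-252, E_yy(0)=144, E_yy(4)=-336.
Local minima occur where both diagonal entries positive: (-4, 0), (-1, 0). Count: 2.

2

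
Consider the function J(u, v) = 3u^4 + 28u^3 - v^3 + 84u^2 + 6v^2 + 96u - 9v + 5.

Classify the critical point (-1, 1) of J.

local minimum

The mixed partial ∂²J/∂u∂v is 0, so the Hessian at any point is diag(J_uu, J_vv) = diag(12(3u^2 + 14u + 14), 6(-v + 2)).
At (-1, 1): H = diag(36, 6).
Both eigenvalues are positive, so H is positive definite: a local minimum.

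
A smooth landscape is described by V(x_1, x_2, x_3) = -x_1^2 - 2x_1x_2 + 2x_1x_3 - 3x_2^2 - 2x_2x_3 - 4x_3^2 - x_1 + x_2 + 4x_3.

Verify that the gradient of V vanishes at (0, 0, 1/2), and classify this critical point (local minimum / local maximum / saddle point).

∇V = (-2x_1 - 2x_2 + 2x_3 - 1, -2x_1 - 6x_2 - 2x_3 + 1, 2x_1 - 2x_2 - 8x_3 + 4); substituting (0, 0, 1/2) gives ∇V = (0, 0, 0), so (0, 0, 1/2) is indeed a critical point.
The Hessian is constant: H = [[-2, -2, 2], [-2, -6, -2], [2, -2, -8]].
Leading principal minors: Δ₁ = -2, Δ₂ = 8, Δ₃ = -16.
The minors alternate sign starting negative (−, +, −), so H is negative definite: a local maximum.

local maximum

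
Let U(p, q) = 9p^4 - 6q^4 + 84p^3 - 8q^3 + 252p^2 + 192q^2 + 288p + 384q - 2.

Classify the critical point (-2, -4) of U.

The mixed partial ∂²U/∂p∂q is 0, so the Hessian at any point is diag(U_pp, U_qq) = diag(36(3p^2 + 14p + 14), 24(-3q^2 - 2q + 16)).
At (-2, -4): H = diag(-72, -576).
Both eigenvalues are negative, so H is negative definite: a local maximum.

local maximum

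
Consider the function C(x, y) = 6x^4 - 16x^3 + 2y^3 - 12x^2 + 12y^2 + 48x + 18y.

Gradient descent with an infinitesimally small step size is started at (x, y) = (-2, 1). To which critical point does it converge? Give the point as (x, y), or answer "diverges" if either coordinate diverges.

(-1, -1)

C is separable, so gradient descent decouples: x follows -∂C/∂x, y follows -∂C/∂y.
∂C/∂x = 24(x - 2)(x - 1)(x + 1); at x=-2 this is -288, so x increases.
∂C/∂y = 6(y + 1)(y + 3); at y=1 this is 48, so y decreases.
x converges to its nearest critical value -1 (a local min of the x-part); y converges to -1. The iterate converges to (-1, -1).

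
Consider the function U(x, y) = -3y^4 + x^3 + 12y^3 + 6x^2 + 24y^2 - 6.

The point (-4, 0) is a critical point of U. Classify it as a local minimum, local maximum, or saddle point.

The mixed partial ∂²U/∂x∂y is 0, so the Hessian at any point is diag(U_xx, U_yy) = diag(6(x + 2), 12(-3y^2 + 6y + 4)).
At (-4, 0): H = diag(-12, 48).
The eigenvalues have opposite signs, so H is indefinite: a saddle point.

saddle point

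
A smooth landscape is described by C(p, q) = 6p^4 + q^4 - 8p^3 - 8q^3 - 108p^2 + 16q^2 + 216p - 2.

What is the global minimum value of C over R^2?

-920

C(p,q) separates as A(p) + B(q) − 2, so its minimum is min A + min B − 2.
A'(p) = 24(p - 3)(p - 1)(p + 3) vanishes at p ∈ {-3, 1, 3}; B'(q) = 4q(q - 4)(q - 2) vanishes at q ∈ {0, 2, 4}.
Local minima of A (where A''>0): A(-3)=-918, A(3)=-54. Local minima of B: B(0)=0, B(4)=0.
So the global minimum of C is A(-3) + B(0) − 2 = -918 + 0 − 2 = -920, attained at (-3, 0).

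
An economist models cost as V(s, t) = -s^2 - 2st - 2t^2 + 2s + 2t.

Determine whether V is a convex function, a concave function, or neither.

V is quadratic, so its Hessian is the constant matrix H = [[-2, -2], [-2, -4]].
det(H) = 4, tr(H) = -6.
det(H) > 0 and tr(H) < 0, so H is negative definite everywhere: concave.

concave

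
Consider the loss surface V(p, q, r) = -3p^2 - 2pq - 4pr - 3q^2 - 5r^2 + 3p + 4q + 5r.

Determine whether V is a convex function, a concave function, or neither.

V is quadratic, so its Hessian is the constant matrix H = [[-6, -2, -4], [-2, -6, 0], [-4, 0, -10]].
Leading principal minors: -6, 32, -224.
Signs alternate −, +, − ⇒ H ≺ 0 ⇒ concave.

concave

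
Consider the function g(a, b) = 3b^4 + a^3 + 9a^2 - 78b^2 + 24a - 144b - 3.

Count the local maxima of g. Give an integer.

1

g separates as a function of a plus a function of b, so ∇g=0 decouples.
∂g/∂a = 3(a + 2)(a + 4) = 0 at a ∈ {-4, -2}; ∂g/∂b = 12(b - 4)(b + 1)(b + 3) = 0 at b ∈ {-3, -1, 4}.
The Hessian is diagonal: diag(g_aa, g_bb). Second derivatives: g_aa(-4)=-6, g_aa(-2)=6; g_bb(-3)=168, g_bb(-1)=-120, g_bb(4)=420.
Local maxima occur where both diagonal entries negative: (-4, -1). Count: 1.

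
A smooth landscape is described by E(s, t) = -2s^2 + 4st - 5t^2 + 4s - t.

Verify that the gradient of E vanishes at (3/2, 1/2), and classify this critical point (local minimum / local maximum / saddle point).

∇E = (-4s + 4t + 4, 4s - 10t - 1); substituting (3/2, 1/2) gives ∇E = (0, 0), so (3/2, 1/2) is indeed a critical point.
The Hessian of E is constant: H = [[-4, 4], [4, -10]].
det(H) = (-4)·(-10) − 4² = 24.
det(H) > 0 and tr(H) = -14 < 0, so H is negative definite and the point is a local maximum.

local maximum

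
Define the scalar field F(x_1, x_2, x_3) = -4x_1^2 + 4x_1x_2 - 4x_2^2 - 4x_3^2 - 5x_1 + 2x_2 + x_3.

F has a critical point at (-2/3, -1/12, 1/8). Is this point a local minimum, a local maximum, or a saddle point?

The Hessian is constant: H = [[-8, 4, 0], [4, -8, 0], [0, 0, -8]].
Leading principal minors: Δ₁ = -8, Δ₂ = 48, Δ₃ = -384.
The minors alternate sign starting negative (−, +, −), so H is negative definite: a local maximum.

local maximum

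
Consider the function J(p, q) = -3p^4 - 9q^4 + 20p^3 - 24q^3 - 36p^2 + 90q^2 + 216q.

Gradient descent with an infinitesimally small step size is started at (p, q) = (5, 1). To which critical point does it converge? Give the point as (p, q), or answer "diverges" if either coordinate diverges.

diverges

J is separable, so gradient descent decouples: p follows -∂J/∂p, q follows -∂J/∂q.
∂J/∂p = -12p(p - 3)(p - 2); at p=5 this is -360, so p increases.
∂J/∂q = -36(q - 2)(q + 1)(q + 3); at q=1 this is 288, so q decreases.
The p-coordinate has no critical point in that direction and runs off to infinity.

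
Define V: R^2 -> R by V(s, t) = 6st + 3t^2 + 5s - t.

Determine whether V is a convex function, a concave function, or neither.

neither

V is quadratic, so its Hessian is the constant matrix H = [[0, 6], [6, 6]].
det(H) = -36, tr(H) = 6.
det(H) < 0, so H is indefinite: neither convex nor concave.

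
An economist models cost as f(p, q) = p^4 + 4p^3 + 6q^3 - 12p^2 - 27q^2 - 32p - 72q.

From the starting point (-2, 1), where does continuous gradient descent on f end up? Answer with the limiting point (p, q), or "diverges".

f is separable, so gradient descent decouples: p follows -∂f/∂p, q follows -∂f/∂q.
∂f/∂p = 4(p - 2)(p + 1)(p + 4); at p=-2 this is 32, so p decreases.
∂f/∂q = 18(q - 4)(q + 1); at q=1 this is -108, so q increases.
p converges to its nearest critical value -4 (a local min of the p-part); q converges to 4. The iterate converges to (-4, 4).

(-4, 4)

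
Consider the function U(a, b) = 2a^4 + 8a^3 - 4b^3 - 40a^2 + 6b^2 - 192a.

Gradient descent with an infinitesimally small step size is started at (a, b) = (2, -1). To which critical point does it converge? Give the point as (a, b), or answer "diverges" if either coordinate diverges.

U is separable, so gradient descent decouples: a follows -∂U/∂a, b follows -∂U/∂b.
∂U/∂a = 8(a - 3)(a + 2)(a + 4); at a=2 this is -192, so a increases.
∂U/∂b = -12b(b - 1); at b=-1 this is -24, so b increases.
a converges to its nearest critical value 3 (a local min of the a-part); b converges to 0. The iterate converges to (3, 0).

(3, 0)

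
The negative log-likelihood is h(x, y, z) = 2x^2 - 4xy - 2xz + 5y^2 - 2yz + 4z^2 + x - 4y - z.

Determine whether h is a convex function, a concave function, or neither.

convex

h is quadratic, so its Hessian is the constant matrix H = [[4, -4, -2], [-4, 10, -2], [-2, -2, 8]].
Leading principal minors: 4, 24, 104.
All positive ⇒ H ≻ 0 ⇒ convex.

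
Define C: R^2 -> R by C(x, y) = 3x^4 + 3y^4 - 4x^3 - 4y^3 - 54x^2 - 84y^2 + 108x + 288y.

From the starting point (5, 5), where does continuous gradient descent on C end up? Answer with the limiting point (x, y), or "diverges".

C is separable, so gradient descent decouples: x follows -∂C/∂x, y follows -∂C/∂y.
∂C/∂x = 12(x - 3)(x - 1)(x + 3); at x=5 this is 768, so x decreases.
∂C/∂y = 12(y - 3)(y - 2)(y + 4); at y=5 this is 648, so y decreases.
x converges to its nearest critical value 3 (a local min of the x-part); y converges to 3. The iterate converges to (3, 3).

(3, 3)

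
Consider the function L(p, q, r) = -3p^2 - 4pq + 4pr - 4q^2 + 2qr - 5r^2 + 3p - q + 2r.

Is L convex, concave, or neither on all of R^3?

L is quadratic, so its Hessian is the constant matrix H = [[-6, -4, 4], [-4, -8, 2], [4, 2, -10]].
Leading principal minors: -6, 32, -232.
Signs alternate −, +, − ⇒ H ≺ 0 ⇒ concave.

concave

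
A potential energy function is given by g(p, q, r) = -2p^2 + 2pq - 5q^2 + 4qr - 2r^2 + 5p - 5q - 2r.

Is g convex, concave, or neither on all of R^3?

g is quadratic, so its Hessian is the constant matrix H = [[-4, 2, 0], [2, -10, 4], [0, 4, -4]].
Leading principal minors: -4, 36, -80.
Signs alternate −, +, − ⇒ H ≺ 0 ⇒ concave.

concave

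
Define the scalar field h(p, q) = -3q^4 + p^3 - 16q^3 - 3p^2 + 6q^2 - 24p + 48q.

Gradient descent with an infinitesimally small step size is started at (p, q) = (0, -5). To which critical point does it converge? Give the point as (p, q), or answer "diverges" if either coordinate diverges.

h is separable, so gradient descent decouples: p follows -∂h/∂p, q follows -∂h/∂q.
∂h/∂p = 3(p - 4)(p + 2); at p=0 this is -24, so p increases.
∂h/∂q = -12(q - 1)(q + 1)(q + 4); at q=-5 this is 288, so q decreases.
The q-coordinate has no critical point in that direction and runs off to infinity.

diverges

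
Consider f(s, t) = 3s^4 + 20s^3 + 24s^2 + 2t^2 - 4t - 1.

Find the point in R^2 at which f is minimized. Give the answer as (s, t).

(-4, 1)

f(s,t) separates as P(s) + Q(t) − 1, so its minimum is min P + min Q − 1.
P'(s) = 12s(s + 1)(s + 4) vanishes at s ∈ {-4, -1, 0}; Q'(t) = 4(t - 1) vanishes at t ∈ {1}.
Local minima of P (where P''>0): P(-4)=-128, P(0)=0. Local minima of Q: Q(1)=-2.
So the global minimum of f is P(-4) + Q(1) − 1 = -128 − 2 − 1 = -131, attained at (-4, 1).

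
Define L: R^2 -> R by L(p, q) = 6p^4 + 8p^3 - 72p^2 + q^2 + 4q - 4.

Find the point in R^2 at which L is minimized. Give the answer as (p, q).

L(p,q) separates as A(p) + B(q) − 4, so its minimum is min A + min B − 4.
A'(p) = 24p(p - 2)(p + 3) vanishes at p ∈ {-3, 0, 2}; B'(q) = 2q + 4 vanishes at q ∈ {-2}.
Local minima of A (where A''>0): A(-3)=-378, A(2)=-128. Local minima of B: B(-2)=-4.
So the global minimum of L is A(-3) + B(-2) − 4 = -378 − 4 − 4 = -386, attained at (-3, -2).

(-3, -2)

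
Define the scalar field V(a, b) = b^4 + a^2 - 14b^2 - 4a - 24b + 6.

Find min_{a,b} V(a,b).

-115

V(a,b) separates as P(a) + Q(b) + 6, so its minimum is min P + min Q + 6.
P'(a) = 2a - 4 vanishes at a ∈ {2}; Q'(b) = 4(b - 3)(b + 1)(b + 2) vanishes at b ∈ {-2, -1, 3}.
Local minima of P (where P''>0): P(2)=-4. Local minima of Q: Q(-2)=8, Q(3)=-117.
So the global minimum of V is P(2) + Q(3) + 6 = -4 − 117 + 6 = -115, attained at (2, 3).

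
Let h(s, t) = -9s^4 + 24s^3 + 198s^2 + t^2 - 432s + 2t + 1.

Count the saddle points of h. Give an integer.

h separates as a function of s plus a function of t, so ∇h=0 decouples.
∂h/∂s = -36(s - 4)(s - 1)(s + 3) = 0 at s ∈ {-3, 1, 4}; ∂h/∂t = 2(t + 1) = 0 at t ∈ {-1}.
The Hessian is diagonal: diag(h_ss, h_tt). Second derivatives: h_ss(-3)=-1008, h_ss(1)=432, h_ss(4)=-756; h_tt(-1)=2.
Saddle points occur where the two diagonal entries have opposite signs: (-3, -1), (4, -1). Count: 2.

2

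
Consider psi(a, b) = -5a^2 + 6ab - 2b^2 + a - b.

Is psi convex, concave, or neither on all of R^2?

psi is quadratic, so its Hessian is the constant matrix H = [[-10, 6], [6, -4]].
det(H) = 4, tr(H) = -14.
det(H) > 0 and tr(H) < 0, so H is negative definite everywhere: concave.

concave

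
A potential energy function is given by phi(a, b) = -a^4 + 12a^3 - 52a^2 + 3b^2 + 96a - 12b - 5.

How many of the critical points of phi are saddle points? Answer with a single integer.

phi separates as a function of a plus a function of b, so ∇phi=0 decouples.
∂phi/∂a = -4(a - 4)(a - 3)(a - 2) = 0 at a ∈ {2, 3, 4}; ∂phi/∂b = 6(b - 2) = 0 at b ∈ {2}.
The Hessian is diagonal: diag(phi_aa, phi_bb). Second derivatives: phi_aa(2)=-8, phi_aa(3)=4, phi_aa(4)=-8; phi_bb(2)=6.
Saddle points occur where the two diagonal entries have opposite signs: (2, 2), (4, 2). Count: 2.

2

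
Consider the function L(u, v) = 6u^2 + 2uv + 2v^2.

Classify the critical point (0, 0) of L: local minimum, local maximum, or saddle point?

The Hessian of L is constant: H = [[12, 2], [2, 4]].
det(H) = 12·4 − 2² = 44.
det(H) > 0 and tr(H) = 16 > 0, so H is positive definite and the point is a local minimum.

local minimum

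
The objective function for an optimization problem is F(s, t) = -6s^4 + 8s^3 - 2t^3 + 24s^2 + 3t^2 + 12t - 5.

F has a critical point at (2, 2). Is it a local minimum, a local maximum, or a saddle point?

The mixed partial ∂²F/∂s∂t is 0, so the Hessian at any point is diag(F_ss, F_tt) = diag(24(-3s^2 + 2s + 2), 6(-2t + 1)).
At (2, 2): H = diag(-144, -18).
Both eigenvalues are negative, so H is negative definite: a local maximum.

local maximum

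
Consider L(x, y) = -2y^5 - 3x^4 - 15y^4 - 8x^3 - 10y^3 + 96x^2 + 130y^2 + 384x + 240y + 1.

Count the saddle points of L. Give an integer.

6

L separates as a function of x plus a function of y, so ∇L=0 decouples.
∂L/∂x = -12(x - 4)(x + 2)(x + 4) = 0 at x ∈ {-4, -2, 4}; ∂L/∂y = -10(y - 2)(y + 1)(y + 3)(y + 4) = 0 at y ∈ {-4, -3, -1, 2}.
The Hessian is diagonal: diag(L_xx, L_yy). Second derivatives: L_xx(-4)=-192, L_xx(-2)=144, L_xx(4)=-576; L_yy(-4)=180, L_yy(-3)=-100, L_yy(-1)=180, L_yy(2)=-900.
Saddle points occur where the two diagonal entries have opposite signs: (-4, -4), (-4, -1), (-2, -3), (-2, 2), (4, -4), (4, -1). Count: 6.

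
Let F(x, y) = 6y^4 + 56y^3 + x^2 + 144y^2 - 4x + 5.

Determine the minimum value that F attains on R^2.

1

F(x,y) separates as P(x) + Q(y) + 5, so its minimum is min P + min Q + 5.
P'(x) = 2x - 4 vanishes at x ∈ {2}; Q'(y) = 24y(y + 3)(y + 4) vanishes at y ∈ {-4, -3, 0}.
Local minima of P (where P''>0): P(2)=-4. Local minima of Q: Q(-4)=256, Q(0)=0.
So the global minimum of F is P(2) + Q(0) + 5 = -4 + 0 + 5 = 1, attained at (2, 0).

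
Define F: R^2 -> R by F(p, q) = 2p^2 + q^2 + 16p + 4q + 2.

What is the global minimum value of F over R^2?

F(p,q) separates as A(p) + B(q) + 2, so its minimum is min A + min B + 2.
A'(p) = 4p + 16 vanishes at p ∈ {-4}; B'(q) = 2q + 4 vanishes at q ∈ {-2}.
Local minima of A (where A''>0): A(-4)=-32. Local minima of B: B(-2)=-4.
So the global minimum of F is A(-4) + B(-2) + 2 = -32 − 4 + 2 = -34, attained at (-4, -2).

-34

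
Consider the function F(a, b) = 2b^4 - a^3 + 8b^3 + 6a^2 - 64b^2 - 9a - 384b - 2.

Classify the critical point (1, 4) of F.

local minimum

The mixed partial ∂²F/∂a∂b is 0, so the Hessian at any point is diag(F_aa, F_bb) = diag(6(-a + 2), 8(3b^2 + 6b - 16)).
At (1, 4): H = diag(6, 448).
Both eigenvalues are positive, so H is positive definite: a local minimum.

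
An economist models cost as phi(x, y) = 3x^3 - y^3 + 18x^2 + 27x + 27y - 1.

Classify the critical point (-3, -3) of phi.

saddle point

The mixed partial ∂²phi/∂x∂y is 0, so the Hessian at any point is diag(phi_xx, phi_yy) = diag(18(x + 2), -6y).
At (-3, -3): H = diag(-18, 18).
The eigenvalues have opposite signs, so H is indefinite: a saddle point.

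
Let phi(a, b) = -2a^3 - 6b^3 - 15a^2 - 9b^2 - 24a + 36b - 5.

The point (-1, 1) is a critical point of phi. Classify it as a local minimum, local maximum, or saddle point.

local maximum

The mixed partial ∂²phi/∂a∂b is 0, so the Hessian at any point is diag(phi_aa, phi_bb) = diag(-6(2a + 5), -18(2b + 1)).
At (-1, 1): H = diag(-18, -54).
Both eigenvalues are negative, so H is negative definite: a local maximum.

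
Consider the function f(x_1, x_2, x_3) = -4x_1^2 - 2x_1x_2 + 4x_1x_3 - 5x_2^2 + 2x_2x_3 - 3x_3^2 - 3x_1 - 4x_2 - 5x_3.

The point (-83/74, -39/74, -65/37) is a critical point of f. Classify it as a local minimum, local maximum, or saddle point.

The Hessian is constant: H = [[-8, -2, 4], [-2, -10, 2], [4, 2, -6]].
Leading principal minors: Δ₁ = -8, Δ₂ = 76, Δ₃ = -296.
The minors alternate sign starting negative (−, +, −), so H is negative definite: a local maximum.

local maximum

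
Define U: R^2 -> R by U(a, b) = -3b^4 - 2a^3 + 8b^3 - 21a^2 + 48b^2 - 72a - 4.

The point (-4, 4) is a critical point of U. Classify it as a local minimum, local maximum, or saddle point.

saddle point

The mixed partial ∂²U/∂a∂b is 0, so the Hessian at any point is diag(U_aa, U_bb) = diag(-6(2a + 7), 12(-3b^2 + 4b + 8)).
At (-4, 4): H = diag(6, -288).
The eigenvalues have opposite signs, so H is indefinite: a saddle point.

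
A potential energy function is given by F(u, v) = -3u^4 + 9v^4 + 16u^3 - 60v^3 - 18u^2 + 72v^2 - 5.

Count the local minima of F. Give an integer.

F separates as a function of u plus a function of v, so ∇F=0 decouples.
∂F/∂u = -12u(u - 3)(u - 1) = 0 at u ∈ {0, 1, 3}; ∂F/∂v = 36v(v - 4)(v - 1) = 0 at v ∈ {0, 1, 4}.
The Hessian is diagonal: diag(F_uu, F_vv). Second derivatives: F_uu(0)=-36, F_uu(1)=24, F_uu(3)=-72; F_vv(0)=144, F_vv(1)=-108, F_vv(4)=432.
Local minima occur where both diagonal entries positive: (1, 0), (1, 4). Count: 2.

2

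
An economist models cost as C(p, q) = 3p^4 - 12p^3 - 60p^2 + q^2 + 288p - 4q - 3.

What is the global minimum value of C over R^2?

C(p,q) separates as A(p) + B(q) − 3, so its minimum is min A + min B − 3.
A'(p) = 12(p - 4)(p - 2)(p + 3) vanishes at p ∈ {-3, 2, 4}; B'(q) = 2q - 4 vanishes at q ∈ {2}.
Local minima of A (where A''>0): A(-3)=-837, A(4)=192. Local minima of B: B(2)=-4.
So the global minimum of C is A(-3) + B(2) − 3 = -837 − 4 − 3 = -844, attained at (-3, 2).

-844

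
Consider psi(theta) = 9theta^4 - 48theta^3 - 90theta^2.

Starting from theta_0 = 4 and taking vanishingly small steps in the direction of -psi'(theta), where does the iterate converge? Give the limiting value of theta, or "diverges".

5

psi'(theta) = 36theta(theta - 5)(theta + 1), so psi'(4) = -720.
Gradient descent moves in the -psi' direction, i.e. theta is increasing.
The nearest critical point in that direction is theta = 5, where psi'' = 1080 > 0 (a local minimum). The iterate converges there.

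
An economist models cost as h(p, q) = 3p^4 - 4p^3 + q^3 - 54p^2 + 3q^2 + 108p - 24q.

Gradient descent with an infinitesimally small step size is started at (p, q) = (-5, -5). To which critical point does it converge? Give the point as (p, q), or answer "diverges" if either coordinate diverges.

h is separable, so gradient descent decouples: p follows -∂h/∂p, q follows -∂h/∂q.
∂h/∂p = 12(p - 3)(p - 1)(p + 3); at p=-5 this is -1152, so p increases.
∂h/∂q = 3(q - 2)(q + 4); at q=-5 this is 21, so q decreases.
The q-coordinate has no critical point in that direction and runs off to infinity.

diverges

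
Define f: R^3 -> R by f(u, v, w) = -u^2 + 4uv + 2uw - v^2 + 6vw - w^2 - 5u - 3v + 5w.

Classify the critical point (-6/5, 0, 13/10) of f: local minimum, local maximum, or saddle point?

The Hessian is constant: H = [[-2, 4, 2], [4, -2, 6], [2, 6, -2]].
Leading principal minors: Δ₁ = -2, Δ₂ = -12, Δ₃ = 200.
The minors fit neither the all-positive nor the alternating-sign pattern, so H is indefinite: a saddle point.

saddle point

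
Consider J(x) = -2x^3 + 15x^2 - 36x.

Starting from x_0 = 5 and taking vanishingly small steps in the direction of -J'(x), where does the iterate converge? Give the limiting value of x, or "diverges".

diverges

J'(x) = -6(x - 3)(x - 2), so J'(5) = -36.
Gradient descent moves in the -J' direction, i.e. x is increasing.
There is no critical point above x=5, and J' keeps the same sign, so the iterate runs off to +∞.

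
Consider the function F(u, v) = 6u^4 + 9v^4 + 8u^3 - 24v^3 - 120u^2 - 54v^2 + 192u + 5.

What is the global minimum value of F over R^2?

-2064

F(u,v) separates as P(u) + Q(v) + 5, so its minimum is min P + min Q + 5.
P'(u) = 24(u - 2)(u - 1)(u + 4) vanishes at u ∈ {-4, 1, 2}; Q'(v) = 36v(v - 3)(v + 1) vanishes at v ∈ {-1, 0, 3}.
Local minima of P (where P''>0): P(-4)=-1664, P(2)=64. Local minima of Q: Q(-1)=-21, Q(3)=-405.
So the global minimum of F is P(-4) + Q(3) + 5 = -1664 − 405 + 5 = -2064, attained at (-4, 3).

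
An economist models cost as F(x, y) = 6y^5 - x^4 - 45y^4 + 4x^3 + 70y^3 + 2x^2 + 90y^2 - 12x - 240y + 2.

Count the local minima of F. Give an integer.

2

F separates as a function of x plus a function of y, so ∇F=0 decouples.
∂F/∂x = -4(x - 3)(x - 1)(x + 1) = 0 at x ∈ {-1, 1, 3}; ∂F/∂y = 30(y - 4)(y - 2)(y - 1)(y + 1) = 0 at y ∈ {-1, 1, 2, 4}.
The Hessian is diagonal: diag(F_xx, F_yy). Second derivatives: F_xx(-1)=-32, F_xx(1)=16, F_xx(3)=-32; F_yy(-1)=-900, F_yy(1)=180, F_yy(2)=-180, F_yy(4)=900.
Local minima occur where both diagonal entries positive: (1, 1), (1, 4). Count: 2.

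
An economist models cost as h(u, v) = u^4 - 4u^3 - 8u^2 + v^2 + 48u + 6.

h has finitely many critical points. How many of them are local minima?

h separates as a function of u plus a function of v, so ∇h=0 decouples.
∂h/∂u = 4(u - 3)(u - 2)(u + 2) = 0 at u ∈ {-2, 2, 3}; ∂h/∂v = 2v = 0 at v ∈ {0}.
The Hessian is diagonal: diag(h_uu, h_vv). Second derivatives: h_uu(-2)=80, h_uu(2)=-16, h_uu(3)=20; h_vv(0)=2.
Local minima occur where both diagonal entries positive: (-2, 0), (3, 0). Count: 2.

2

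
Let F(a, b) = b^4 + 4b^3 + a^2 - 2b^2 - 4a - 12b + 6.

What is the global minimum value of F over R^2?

-7

F(a,b) separates as P(a) + Q(b) + 6, so its minimum is min P + min Q + 6.
P'(a) = 2a - 4 vanishes at a ∈ {2}; Q'(b) = 4(b - 1)(b + 1)(b + 3) vanishes at b ∈ {-3, -1, 1}.
Local minima of P (where P''>0): P(2)=-4. Local minima of Q: Q(-3)=-9, Q(1)=-9.
So the global minimum of F is P(2) + Q(-3) + 6 = -4 − 9 + 6 = -7, attained at (2, -3).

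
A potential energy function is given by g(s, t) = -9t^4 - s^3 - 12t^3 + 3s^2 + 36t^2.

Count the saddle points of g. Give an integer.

3

g separates as a function of s plus a function of t, so ∇g=0 decouples.
∂g/∂s = -3s(s - 2) = 0 at s ∈ {0, 2}; ∂g/∂t = -36t(t - 1)(t + 2) = 0 at t ∈ {-2, 0, 1}.
The Hessian is diagonal: diag(g_ss, g_tt). Second derivatives: g_ss(0)=6, g_ss(2)=-6; g_tt(-2)=-216, g_tt(0)=72, g_tt(1)=-108.
Saddle points occur where the two diagonal entries have opposite signs: (0, -2), (0, 1), (2, 0). Count: 3.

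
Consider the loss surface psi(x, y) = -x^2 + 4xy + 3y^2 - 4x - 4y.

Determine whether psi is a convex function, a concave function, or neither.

neither

psi is quadratic, so its Hessian is the constant matrix H = [[-2, 4], [4, 6]].
det(H) = -28, tr(H) = 4.
det(H) < 0, so H is indefinite: neither convex nor concave.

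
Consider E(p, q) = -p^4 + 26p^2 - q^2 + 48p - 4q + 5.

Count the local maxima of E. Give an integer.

2

E separates as a function of p plus a function of q, so ∇E=0 decouples.
∂E/∂p = -4(p - 4)(p + 1)(p + 3) = 0 at p ∈ {-3, -1, 4}; ∂E/∂q = -2(q + 2) = 0 at q ∈ {-2}.
The Hessian is diagonal: diag(E_pp, E_qq). Second derivatives: E_pp(-3)=-56, E_pp(-1)=40, E_pp(4)=-140; E_qq(-2)=-2.
Local maxima occur where both diagonal entries negative: (-3, -2), (4, -2). Count: 2.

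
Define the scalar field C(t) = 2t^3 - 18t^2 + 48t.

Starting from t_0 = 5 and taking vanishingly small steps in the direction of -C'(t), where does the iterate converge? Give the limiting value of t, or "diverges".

C'(t) = 6(t - 4)(t - 2), so C'(5) = 18.
Gradient descent moves in the -C' direction, i.e. t is decreasing.
The nearest critical point in that direction is t = 4, where C'' = 12 > 0 (a local minimum). The iterate converges there.

4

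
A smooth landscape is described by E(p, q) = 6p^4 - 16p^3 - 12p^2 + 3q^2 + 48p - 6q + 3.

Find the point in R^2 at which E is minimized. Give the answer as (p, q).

E(p,q) separates as A(p) + B(q) + 3, so its minimum is min A + min B + 3.
A'(p) = 24(p - 2)(p - 1)(p + 1) vanishes at p ∈ {-1, 1, 2}; B'(q) = 6q - 6 vanishes at q ∈ {1}.
Local minima of A (where A''>0): A(-1)=-38, A(2)=16. Local minima of B: B(1)=-3.
So the global minimum of E is A(-1) + B(1) + 3 = -38 − 3 + 3 = -38, attained at (-1, 1).

(-1, 1)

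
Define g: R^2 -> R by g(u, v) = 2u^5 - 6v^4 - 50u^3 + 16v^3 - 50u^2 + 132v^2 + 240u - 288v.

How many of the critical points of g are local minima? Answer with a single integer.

2

g separates as a function of u plus a function of v, so ∇g=0 decouples.
∂g/∂u = 10(u - 4)(u - 1)(u + 2)(u + 3) = 0 at u ∈ {-3, -2, 1, 4}; ∂g/∂v = -24(v - 4)(v - 1)(v + 3) = 0 at v ∈ {-3, 1, 4}.
The Hessian is diagonal: diag(g_uu, g_vv). Second derivatives: g_uu(-3)=-280, g_uu(-2)=180, g_uu(1)=-360, g_uu(4)=1260; g_vv(-3)=-672, g_vv(1)=288, g_vv(4)=-504.
Local minima occur where both diagonal entries positive: (-2, 1), (4, 1). Count: 2.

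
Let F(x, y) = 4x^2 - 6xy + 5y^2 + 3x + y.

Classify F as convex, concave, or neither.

F is quadratic, so its Hessian is the constant matrix H = [[8, -6], [-6, 10]].
det(H) = 44, tr(H) = 18.
det(H) > 0 and tr(H) > 0, so H is positive definite everywhere: convex.

convex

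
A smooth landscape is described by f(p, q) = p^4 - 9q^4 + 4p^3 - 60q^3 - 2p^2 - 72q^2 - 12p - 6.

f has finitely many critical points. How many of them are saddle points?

5

f separates as a function of p plus a function of q, so ∇f=0 decouples.
∂f/∂p = 4(p - 1)(p + 1)(p + 3) = 0 at p ∈ {-3, -1, 1}; ∂f/∂q = -36q(q + 1)(q + 4) = 0 at q ∈ {-4, -1, 0}.
The Hessian is diagonal: diag(f_pp, f_qq). Second derivatives: f_pp(-3)=32, f_pp(-1)=-16, f_pp(1)=32; f_qq(-4)=-432, f_qq(-1)=108, f_qq(0)=-144.
Saddle points occur where the two diagonal entries have opposite signs: (-3, -4), (-3, 0), (-1, -1), (1, -4), (1, 0). Count: 5.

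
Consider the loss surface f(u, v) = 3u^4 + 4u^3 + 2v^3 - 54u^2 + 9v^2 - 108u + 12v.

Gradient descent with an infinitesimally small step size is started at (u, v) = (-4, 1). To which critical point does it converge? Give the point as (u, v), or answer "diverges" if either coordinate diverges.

(-3, -1)

f is separable, so gradient descent decouples: u follows -∂f/∂u, v follows -∂f/∂v.
∂f/∂u = 12(u - 3)(u + 1)(u + 3); at u=-4 this is -252, so u increases.
∂f/∂v = 6(v + 1)(v + 2); at v=1 this is 36, so v decreases.
u converges to its nearest critical value -3 (a local min of the u-part); v converges to -1. The iterate converges to (-3, -1).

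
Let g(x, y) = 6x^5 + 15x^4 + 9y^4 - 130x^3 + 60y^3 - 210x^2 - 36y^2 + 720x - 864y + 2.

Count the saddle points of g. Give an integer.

g separates as a function of x plus a function of y, so ∇g=0 decouples.
∂g/∂x = 30(x - 3)(x - 1)(x + 2)(x + 4) = 0 at x ∈ {-4, -2, 1, 3}; ∂g/∂y = 36(y - 2)(y + 3)(y + 4) = 0 at y ∈ {-4, -3, 2}.
The Hessian is diagonal: diag(g_xx, g_yy). Second derivatives: g_xx(-4)=-2100, g_xx(-2)=900, g_xx(1)=-900, g_xx(3)=2100; g_yy(-4)=216, g_yy(-3)=-180, g_yy(2)=1080.
Saddle points occur where the two diagonal entries have opposite signs: (-4, -4), (-4, 2), (-2, -3), (1, -4), (1, 2), (3, -3). Count: 6.

6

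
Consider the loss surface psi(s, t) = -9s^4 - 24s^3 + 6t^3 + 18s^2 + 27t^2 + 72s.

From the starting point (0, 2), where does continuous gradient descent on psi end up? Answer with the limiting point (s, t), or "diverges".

psi is separable, so gradient descent decouples: s follows -∂psi/∂s, t follows -∂psi/∂t.
∂psi/∂s = -36(s - 1)(s + 1)(s + 2); at s=0 this is 72, so s decreases.
∂psi/∂t = 18t(t + 3); at t=2 this is 180, so t decreases.
s converges to its nearest critical value -1 (a local min of the s-part); t converges to 0. The iterate converges to (-1, 0).

(-1, 0)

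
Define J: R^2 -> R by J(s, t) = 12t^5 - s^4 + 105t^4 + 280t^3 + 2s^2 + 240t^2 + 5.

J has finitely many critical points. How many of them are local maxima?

4

J separates as a function of s plus a function of t, so ∇J=0 decouples.
∂J/∂s = -4s(s - 1)(s + 1) = 0 at s ∈ {-1, 0, 1}; ∂J/∂t = 60t(t + 1)(t + 2)(t + 4) = 0 at t ∈ {-4, -2, -1, 0}.
The Hessian is diagonal: diag(J_ss, J_tt). Second derivatives: J_ss(-1)=-8, J_ss(0)=4, J_ss(1)=-8; J_tt(-4)=-1440, J_tt(-2)=240, J_tt(-1)=-180, J_tt(0)=480.
Local maxima occur where both diagonal entries negative: (-1, -4), (-1, -1), (1, -4), (1, -1). Count: 4.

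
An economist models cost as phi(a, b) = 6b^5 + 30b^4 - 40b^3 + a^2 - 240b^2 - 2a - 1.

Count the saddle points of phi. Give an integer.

2

phi separates as a function of a plus a function of b, so ∇phi=0 decouples.
∂phi/∂a = 2(a - 1) = 0 at a ∈ {1}; ∂phi/∂b = 30b(b - 2)(b + 2)(b + 4) = 0 at b ∈ {-4, -2, 0, 2}.
The Hessian is diagonal: diag(phi_aa, phi_bb). Second derivatives: phi_aa(1)=2; phi_bb(-4)=-1440, phi_bb(-2)=480, phi_bb(0)=-480, phi_bb(2)=1440.
Saddle points occur where the two diagonal entries have opposite signs: (1, -4), (1, 0). Count: 2.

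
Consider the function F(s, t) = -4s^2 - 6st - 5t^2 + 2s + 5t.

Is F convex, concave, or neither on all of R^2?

concave

F is quadratic, so its Hessian is the constant matrix H = [[-8, -6], [-6, -10]].
det(H) = 44, tr(H) = -18.
det(H) > 0 and tr(H) < 0, so H is negative definite everywhere: concave.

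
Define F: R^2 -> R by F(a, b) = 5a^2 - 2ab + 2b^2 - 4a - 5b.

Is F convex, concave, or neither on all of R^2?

F is quadratic, so its Hessian is the constant matrix H = [[10, -2], [-2, 4]].
det(H) = 36, tr(H) = 14.
det(H) > 0 and tr(H) > 0, so H is positive definite everywhere: convex.

convex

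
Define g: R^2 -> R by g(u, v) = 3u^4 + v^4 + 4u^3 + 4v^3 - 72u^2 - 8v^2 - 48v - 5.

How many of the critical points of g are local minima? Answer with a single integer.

g separates as a function of u plus a function of v, so ∇g=0 decouples.
∂g/∂u = 12u(u - 3)(u + 4) = 0 at u ∈ {-4, 0, 3}; ∂g/∂v = 4(v - 2)(v + 2)(v + 3) = 0 at v ∈ {-3, -2, 2}.
The Hessian is diagonal: diag(g_uu, g_vv). Second derivatives: g_uu(-4)=336, g_uu(0)=-144, g_uu(3)=252; g_vv(-3)=20, g_vv(-2)=-16, g_vv(2)=80.
Local minima occur where both diagonal entries positive: (-4, -3), (-4, 2), (3, -3), (3, 2). Count: 4.

4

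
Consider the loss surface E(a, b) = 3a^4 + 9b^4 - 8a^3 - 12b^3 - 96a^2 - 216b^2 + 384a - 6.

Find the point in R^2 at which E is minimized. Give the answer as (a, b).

(-4, 4)

E(a,b) separates as P(a) + Q(b) − 6, so its minimum is min P + min Q − 6.
P'(a) = 12(a - 4)(a - 2)(a + 4) vanishes at a ∈ {-4, 2, 4}; Q'(b) = 36b(b - 4)(b + 3) vanishes at b ∈ {-3, 0, 4}.
Local minima of P (where P''>0): P(-4)=-1792, P(4)=256. Local minima of Q: Q(-3)=-891, Q(4)=-1920.
So the global minimum of E is P(-4) + Q(4) − 6 = -1792 − 1920 − 6 = -3718, attained at (-4, 4).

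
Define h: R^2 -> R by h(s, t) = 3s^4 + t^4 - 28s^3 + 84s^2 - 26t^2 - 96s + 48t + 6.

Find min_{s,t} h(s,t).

-410

h(s,t) separates as P(s) + Q(t) + 6, so its minimum is min P + min Q + 6.
P'(s) = 12(s - 4)(s - 2)(s - 1) vanishes at s ∈ {1, 2, 4}; Q'(t) = 4(t - 3)(t - 1)(t + 4) vanishes at t ∈ {-4, 1, 3}.
Local minima of P (where P''>0): P(1)=-37, P(4)=-64. Local minima of Q: Q(-4)=-352, Q(3)=-9.
So the global minimum of h is P(4) + Q(-4) + 6 = -64 − 352 + 6 = -410, attained at (4, -4).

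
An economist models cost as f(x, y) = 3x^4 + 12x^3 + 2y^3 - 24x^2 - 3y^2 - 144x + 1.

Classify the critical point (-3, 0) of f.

saddle point

The mixed partial ∂²f/∂x∂y is 0, so the Hessian at any point is diag(f_xx, f_yy) = diag(12(3x^2 + 6x - 4), 6(2y - 1)).
At (-3, 0): H = diag(60, -6).
The eigenvalues have opposite signs, so H is indefinite: a saddle point.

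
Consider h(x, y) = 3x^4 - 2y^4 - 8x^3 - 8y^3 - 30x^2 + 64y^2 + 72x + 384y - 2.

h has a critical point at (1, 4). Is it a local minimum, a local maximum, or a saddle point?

The mixed partial ∂²h/∂x∂y is 0, so the Hessian at any point is diag(h_xx, h_yy) = diag(12(3x^2 - 4x - 5), 8(-3y^2 - 6y + 16)).
At (1, 4): H = diag(-72, -448).
Both eigenvalues are negative, so H is negative definite: a local maximum.

local maximum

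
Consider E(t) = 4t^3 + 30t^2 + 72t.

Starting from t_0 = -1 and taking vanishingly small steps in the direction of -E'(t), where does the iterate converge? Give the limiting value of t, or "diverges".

-2

E'(t) = 12(t + 2)(t + 3), so E'(-1) = 24.
Gradient descent moves in the -E' direction, i.e. t is decreasing.
The nearest critical point in that direction is t = -2, where E'' = 12 > 0 (a local minimum). The iterate converges there.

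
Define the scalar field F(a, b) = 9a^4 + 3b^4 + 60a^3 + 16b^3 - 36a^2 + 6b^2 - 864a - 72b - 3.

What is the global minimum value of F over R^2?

-1298

F(a,b) separates as P(a) + Q(b) − 3, so its minimum is min P + min Q − 3.
P'(a) = 36(a - 2)(a + 3)(a + 4) vanishes at a ∈ {-4, -3, 2}; Q'(b) = 12(b - 1)(b + 2)(b + 3) vanishes at b ∈ {-3, -2, 1}.
Local minima of P (where P''>0): P(-4)=1344, P(2)=-1248. Local minima of Q: Q(-3)=81, Q(1)=-47.
So the global minimum of F is P(2) + Q(1) − 3 = -1248 − 47 − 3 = -1298, attained at (2, 1).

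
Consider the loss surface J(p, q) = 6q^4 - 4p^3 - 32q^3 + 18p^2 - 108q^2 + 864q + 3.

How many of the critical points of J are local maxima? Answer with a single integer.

J separates as a function of p plus a function of q, so ∇J=0 decouples.
∂J/∂p = -12p(p - 3) = 0 at p ∈ {0, 3}; ∂J/∂q = 24(q - 4)(q - 3)(q + 3) = 0 at q ∈ {-3, 3, 4}.
The Hessian is diagonal: diag(J_pp, J_qq). Second derivatives: J_pp(0)=36, J_pp(3)=-36; J_qq(-3)=1008, J_qq(3)=-144, J_qq(4)=168.
Local maxima occur where both diagonal entries negative: (3, 3). Count: 1.

1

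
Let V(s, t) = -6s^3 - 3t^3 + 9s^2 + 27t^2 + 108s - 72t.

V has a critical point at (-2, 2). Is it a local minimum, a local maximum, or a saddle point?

local minimum

The mixed partial ∂²V/∂s∂t is 0, so the Hessian at any point is diag(V_ss, V_tt) = diag(18(-2s + 1), 18(-t + 3)).
At (-2, 2): H = diag(90, 18).
Both eigenvalues are positive, so H is positive definite: a local minimum.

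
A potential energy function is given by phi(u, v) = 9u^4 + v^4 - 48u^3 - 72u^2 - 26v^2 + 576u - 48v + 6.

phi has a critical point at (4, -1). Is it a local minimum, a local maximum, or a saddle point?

The mixed partial ∂²phi/∂u∂v is 0, so the Hessian at any point is diag(phi_uu, phi_vv) = diag(36(3u^2 - 8u - 4), 4(3v^2 - 13)).
At (4, -1): H = diag(432, -40).
The eigenvalues have opposite signs, so H is indefinite: a saddle point.

saddle point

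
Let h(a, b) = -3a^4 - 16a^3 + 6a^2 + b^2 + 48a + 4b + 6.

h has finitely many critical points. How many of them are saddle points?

h separates as a function of a plus a function of b, so ∇h=0 decouples.
∂h/∂a = -12(a - 1)(a + 1)(a + 4) = 0 at a ∈ {-4, -1, 1}; ∂h/∂b = 2(b + 2) = 0 at b ∈ {-2}.
The Hessian is diagonal: diag(h_aa, h_bb). Second derivatives: h_aa(-4)=-180, h_aa(-1)=72, h_aa(1)=-120; h_bb(-2)=2.
Saddle points occur where the two diagonal entries have opposite signs: (-4, -2), (1, -2). Count: 2.

2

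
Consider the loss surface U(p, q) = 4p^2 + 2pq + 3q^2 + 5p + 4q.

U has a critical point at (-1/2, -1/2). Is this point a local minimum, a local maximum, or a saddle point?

local minimum

The Hessian of U is constant: H = [[8, 2], [2, 6]].
det(H) = 8·6 − 2² = 44.
det(H) > 0 and tr(H) = 14 > 0, so H is positive definite and the point is a local minimum.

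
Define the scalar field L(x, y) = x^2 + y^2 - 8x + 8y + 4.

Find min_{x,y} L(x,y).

-28

L(x,y) separates as P(x) + Q(y) + 4, so its minimum is min P + min Q + 4.
P'(x) = 2x - 8 vanishes at x ∈ {4}; Q'(y) = 2y + 8 vanishes at y ∈ {-4}.
Local minima of P (where P''>0): P(4)=-16. Local minima of Q: Q(-4)=-16.
So the global minimum of L is P(4) + Q(-4) + 4 = -16 − 16 + 4 = -28, attained at (4, -4).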